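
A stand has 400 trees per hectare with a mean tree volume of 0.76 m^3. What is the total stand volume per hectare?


V_stand = 400 * 0.76 = 304.0 m^3/ha

304.0 m^3/ha


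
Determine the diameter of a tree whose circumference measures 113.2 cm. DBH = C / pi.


DBH = C / pi = 113.2 / 3.141593 = 36.0327 ≈ 36.03 cm

36.03 cm


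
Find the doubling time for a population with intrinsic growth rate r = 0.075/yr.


td = ln(2) / 0.075 = 0.693147 / 0.075 = 9.24196 ≈ 9.2 years

9.2 years


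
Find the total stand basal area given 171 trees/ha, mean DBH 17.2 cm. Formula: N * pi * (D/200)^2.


(D/200)^2 = (17.2/200)^2 = 0.086^2 = 0.007396
Individual BA = 3.141593 * 0.007396 = 0.0232352 m^2
Stand BA = 171 * 0.0232352 = 3.97322 ≈ 3.97 m^2/ha

3.97 m^2/ha


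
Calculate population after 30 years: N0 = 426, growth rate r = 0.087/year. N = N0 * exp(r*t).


r*t = 0.087 * 30 = 2.61
exp(2.61) = 13.5991
N = 426 * 13.5991 = 5793.22 ≈ 5793

5793


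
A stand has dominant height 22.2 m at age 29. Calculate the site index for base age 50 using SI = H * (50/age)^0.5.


50/29 = 1.72414
(1.72414)^0.5 = 1.31307
SI = 22.2 * 1.31307 = 29.1502 ≈ 29.2 m

29.2 m


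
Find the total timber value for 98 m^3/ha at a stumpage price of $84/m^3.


Value = 98 * 84 = $8232/ha

$8232/ha


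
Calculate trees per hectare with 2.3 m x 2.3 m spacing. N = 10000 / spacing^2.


N = 10000 / 2.3^2 = 10000 / 5.29 = 1890.36 ≈ 1890 trees/ha

1890 trees/ha


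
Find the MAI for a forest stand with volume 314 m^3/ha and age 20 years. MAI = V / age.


MAI = 314 / 20 = 15.70 m^3/ha/yr

15.70 m^3/ha/yr


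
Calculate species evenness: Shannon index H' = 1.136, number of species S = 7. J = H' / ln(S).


ln(7) = 1.94591
J = H' / ln(S) = 1.136 / 1.94591 = 0.583789 ≈ 0.5838

0.5838


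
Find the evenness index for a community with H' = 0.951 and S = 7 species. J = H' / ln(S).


ln(7) = 1.94591
J = H' / ln(S) = 0.951 / 1.94591 = 0.488717 ≈ 0.4887

0.4887


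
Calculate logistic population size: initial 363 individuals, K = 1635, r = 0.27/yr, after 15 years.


(K - N0)/N0 = (1635 - 363)/363 = 1272/363 = 3.50413
r*t = 0.27 * 15 = 4.05; exp(-4.05) = 0.0174224
3.50413 * 0.0174224 = 0.0610504
1 + 0.0610504 = 1.06105
N = 1635 / 1.06105 = 1540.93 ≈ 1541

1541


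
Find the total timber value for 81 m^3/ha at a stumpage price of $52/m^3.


Value = 81 * 52 = $4212/ha

$4212/ha


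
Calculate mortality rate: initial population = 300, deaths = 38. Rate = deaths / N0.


Mortality rate = 38 / 300 = 0.126667 ≈ 0.1267

0.1267


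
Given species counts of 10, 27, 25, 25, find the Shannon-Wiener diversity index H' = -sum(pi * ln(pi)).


Total N = 10 + 27 + 25 + 25 = 87
Per-species terms:
  p = 10/87 = 0.114943; ln(p) = -2.163319; p*ln(p) = 0.114943 * (-2.163319) = -0.248658
  p = 27/87 = 0.310345; ln(p) = -1.170071; p*ln(p) = 0.310345 * (-1.170071) = -0.363126
  p = 25/87 = 0.287356; ln(p) = -1.247033; p*ln(p) = 0.287356 * (-1.247033) = -0.358342
  p = 25/87 = 0.287356; ln(p) = -1.247033; p*ln(p) = 0.287356 * (-1.247033) = -0.358342
sum(p*ln(p)) = (-0.248658) + (-0.363126) + (-0.358342) + (-0.358342) = -1.328468
H' = -(-1.328468) = 1.328468 ≈ 1.3285

1.3285


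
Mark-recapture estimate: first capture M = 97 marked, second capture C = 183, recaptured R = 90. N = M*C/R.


N = M * C / R = 97 * 183 / 90 = 17751 / 90 = 197.23 ≈ 197

197 individuals


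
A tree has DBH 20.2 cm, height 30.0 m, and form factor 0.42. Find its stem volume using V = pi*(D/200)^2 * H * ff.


(D/200)^2 = (20.2/200)^2 = 0.101^2 = 0.010201
BA = 3.141593 * 0.010201 = 0.0320474 m^2
V = 0.0320474 * 30.0 * 0.42 = 0.403797 ≈ 0.404 m^3

0.404 m^3


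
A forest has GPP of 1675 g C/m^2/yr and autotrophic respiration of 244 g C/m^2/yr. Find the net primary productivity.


NPP = GPP - Ra = 1675 - 244 = 1431 g C/m^2/yr

1431 g C/m^2/yr


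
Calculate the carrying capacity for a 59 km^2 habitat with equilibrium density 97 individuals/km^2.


K = 97 * 59 = 5723 individuals

5723 individuals


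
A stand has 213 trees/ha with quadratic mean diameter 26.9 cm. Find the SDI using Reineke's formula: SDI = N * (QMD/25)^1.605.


QMD/25 = 26.9/25 = 1.076
(1.076)^1.605 = exp(1.605 * ln(1.076)) = exp(1.605 * 0.0732505) = exp(0.117567) = 1.12476
SDI = 213 * 1.12476 = 239.574 ≈ 240

240


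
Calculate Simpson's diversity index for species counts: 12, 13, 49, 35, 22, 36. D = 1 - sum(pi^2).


Total N = 12 + 13 + 49 + 35 + 22 + 36 = 167
Per-species terms:
  p = 12/167 = 0.071856; p^2 = 0.071856^2 = 0.005163
  p = 13/167 = 0.077844; p^2 = 0.077844^2 = 0.006060
  p = 49/167 = 0.293413; p^2 = 0.293413^2 = 0.086091
  p = 35/167 = 0.209581; p^2 = 0.209581^2 = 0.043924
  p = 22/167 = 0.131737; p^2 = 0.131737^2 = 0.017355
  p = 36/167 = 0.215569; p^2 = 0.215569^2 = 0.046470
sum(p^2) = 0.005163 + 0.006060 + 0.086091 + 0.043924 + 0.017355 + 0.046470 = 0.205063
D = 1 - 0.205063 = 0.794937 ≈ 0.7949

0.7949


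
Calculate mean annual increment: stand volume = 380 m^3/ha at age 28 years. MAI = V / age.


MAI = 380 / 28 = 13.5714 ≈ 13.57 m^3/ha/yr

13.57 m^3/ha/yr


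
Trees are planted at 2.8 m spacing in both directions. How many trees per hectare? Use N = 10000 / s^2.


N = 10000 / 2.8^2 = 10000 / 7.84 = 1275.51 ≈ 1276 trees/ha

1276 trees/ha


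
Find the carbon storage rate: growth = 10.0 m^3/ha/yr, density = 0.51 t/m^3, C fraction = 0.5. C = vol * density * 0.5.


C = 10.0 * 0.51 * 0.5 = 2.55 t C/ha/yr

2.55 t C/ha/yr


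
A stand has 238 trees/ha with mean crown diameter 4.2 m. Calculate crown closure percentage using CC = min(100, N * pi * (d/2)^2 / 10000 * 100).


(d/2)^2 = (4.2/2)^2 = 2.1^2 = 4.41
Crown area = 3.141593 * 4.41 = 13.8544 m^2
N * area / 10000 * 100 = 238 * 13.8544 / 10000 * 100 = 32.9735
CC = min(100, 32.9735) = 32.9735 ≈ 33.0%

33.0%


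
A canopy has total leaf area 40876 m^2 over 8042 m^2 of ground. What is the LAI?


LAI = 40876 / 8042 = 5.0828 ≈ 5.08

5.08


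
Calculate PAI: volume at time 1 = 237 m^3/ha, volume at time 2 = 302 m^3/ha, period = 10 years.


PAI = (V2 - V1) / period = (302 - 237) / 10 = 65 / 10 = 6.50 m^3/ha/yr

6.50 m^3/ha/yr


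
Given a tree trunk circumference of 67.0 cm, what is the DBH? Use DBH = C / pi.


DBH = C / pi = 67.0 / 3.141593 = 21.3268 ≈ 21.33 cm

21.33 cm


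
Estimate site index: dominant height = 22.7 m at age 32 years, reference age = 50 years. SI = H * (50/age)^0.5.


50/32 = 1.56250
(1.56250)^0.5 = 1.25000
SI = 22.7 * 1.25000 = 28.3750 ≈ 28.4 m

28.4 m


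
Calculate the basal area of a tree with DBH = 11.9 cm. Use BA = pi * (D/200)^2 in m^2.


D/200 = 11.9/200 = 0.0595 m
(D/200)^2 = 0.0595^2 = 0.00354025
BA = 3.141593 * 0.00354025 = 0.0111220 ≈ 0.0111 m^2

0.0111 m^2


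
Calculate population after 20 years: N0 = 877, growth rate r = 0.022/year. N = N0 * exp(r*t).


r*t = 0.022 * 20 = 0.44
exp(0.44) = 1.55271
N = 877 * 1.55271 = 1361.73 ≈ 1362

1362


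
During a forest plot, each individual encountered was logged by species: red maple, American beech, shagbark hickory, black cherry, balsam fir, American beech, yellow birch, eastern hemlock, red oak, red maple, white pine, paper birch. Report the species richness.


Total individuals logged = 12
Distinct species (count of individuals): red maple (2), American beech (2), shagbark hickory (1), black cherry (1), balsam fir (1), yellow birch (1), eastern hemlock (1), red oak (1), white pine (1), paper birch (1)
Species richness = number of distinct species = 10

10


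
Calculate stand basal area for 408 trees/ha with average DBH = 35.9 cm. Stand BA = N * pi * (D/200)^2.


(D/200)^2 = (35.9/200)^2 = 0.1795^2 = 0.03222025
Individual BA = 3.141593 * 0.03222025 = 0.101223 m^2
Stand BA = 408 * 0.101223 = 41.2990 ≈ 41.30 m^2/ha

41.30 m^2/ha


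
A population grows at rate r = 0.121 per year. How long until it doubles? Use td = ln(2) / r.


td = ln(2) / 0.121 = 0.693147 / 0.121 = 5.72849 ≈ 5.7 years

5.7 years


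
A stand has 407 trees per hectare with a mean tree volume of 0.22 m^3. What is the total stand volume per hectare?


V_stand = 407 * 0.22 = 89.54 ≈ 89.5 m^3/ha

89.5 m^3/ha


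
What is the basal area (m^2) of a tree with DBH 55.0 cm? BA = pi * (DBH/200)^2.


D/200 = 55.0/200 = 0.275 m
(D/200)^2 = 0.275^2 = 0.075625
BA = 3.141593 * 0.075625 = 0.237583 ≈ 0.2376 m^2

0.2376 m^2


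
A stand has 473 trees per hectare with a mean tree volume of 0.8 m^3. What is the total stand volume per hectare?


V_stand = 473 * 0.8 = 378.4 m^3/ha

378.4 m^3/ha


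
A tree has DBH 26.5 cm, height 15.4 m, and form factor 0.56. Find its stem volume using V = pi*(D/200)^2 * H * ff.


(D/200)^2 = (26.5/200)^2 = 0.1325^2 = 0.01755625
BA = 3.141593 * 0.01755625 = 0.0551546 m^2
V = 0.0551546 * 15.4 * 0.56 = 0.475653 ≈ 0.476 m^3

0.476 m^3


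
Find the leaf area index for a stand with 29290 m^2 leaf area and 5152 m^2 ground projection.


LAI = 29290 / 5152 = 5.6852 ≈ 5.69

5.69


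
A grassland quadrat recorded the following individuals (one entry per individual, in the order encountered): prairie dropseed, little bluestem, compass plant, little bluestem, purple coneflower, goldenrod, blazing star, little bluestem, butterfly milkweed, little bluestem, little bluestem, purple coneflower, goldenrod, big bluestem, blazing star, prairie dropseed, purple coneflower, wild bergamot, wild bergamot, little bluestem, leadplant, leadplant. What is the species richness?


Total individuals logged = 22
Distinct species (count of individuals): prairie dropseed (2), little bluestem (6), compass plant (1), purple coneflower (3), goldenrod (2), blazing star (2), butterfly milkweed (1), big bluestem (1), wild bergamot (2), leadplant (2)
Species richness = number of distinct species = 10

10


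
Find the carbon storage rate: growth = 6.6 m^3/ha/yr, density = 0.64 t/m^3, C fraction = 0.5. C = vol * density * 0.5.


C = 6.6 * 0.64 * 0.5 = 2.112 ≈ 2.11 t C/ha/yr

2.11 t C/ha/yr


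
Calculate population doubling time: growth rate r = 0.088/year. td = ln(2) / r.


td = ln(2) / 0.088 = 0.693147 / 0.088 = 7.87667 ≈ 7.9 years

7.9 years


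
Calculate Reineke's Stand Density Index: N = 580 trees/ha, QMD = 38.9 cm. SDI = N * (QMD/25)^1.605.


QMD/25 = 38.9/25 = 1.556
(1.556)^1.605 = exp(1.605 * ln(1.556)) = exp(1.605 * 0.442118) = exp(0.709599) = 2.03318
SDI = 580 * 2.03318 = 1179.24 ≈ 1179

1179


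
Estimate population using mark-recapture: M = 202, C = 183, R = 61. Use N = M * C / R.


N = M * C / R = 202 * 183 / 61 = 36966 / 61 = 606

606 individuals


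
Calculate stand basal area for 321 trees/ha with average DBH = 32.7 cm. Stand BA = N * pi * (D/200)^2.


(D/200)^2 = (32.7/200)^2 = 0.1635^2 = 0.02673225
Individual BA = 3.141593 * 0.02673225 = 0.0839818 m^2
Stand BA = 321 * 0.0839818 = 26.9582 ≈ 26.96 m^2/ha

26.96 m^2/ha


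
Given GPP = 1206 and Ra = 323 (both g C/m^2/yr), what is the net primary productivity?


NPP = GPP - Ra = 1206 - 323 = 883 g C/m^2/yr

883 g C/m^2/yr


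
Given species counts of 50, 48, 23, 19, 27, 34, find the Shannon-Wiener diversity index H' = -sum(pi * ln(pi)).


Total N = 50 + 48 + 23 + 19 + 27 + 34 = 201
Per-species terms:
  p = 50/201 = 0.248756; ln(p) = -1.391283; p*ln(p) = 0.248756 * (-1.391283) = -0.346090
  p = 48/201 = 0.238806; ln(p) = -1.432104; p*ln(p) = 0.238806 * (-1.432104) = -0.341995
  p = 23/201 = 0.114428; ln(p) = -2.167809; p*ln(p) = 0.114428 * (-2.167809) = -0.248058
  p = 19/201 = 0.094527; ln(p) = -2.358870; p*ln(p) = 0.094527 * (-2.358870) = -0.222977
  p = 27/201 = 0.134328; ln(p) = -2.007471; p*ln(p) = 0.134328 * (-2.007471) = -0.269660
  p = 34/201 = 0.169154; ln(p) = -1.776946; p*ln(p) = 0.169154 * (-1.776946) = -0.300578
sum(p*ln(p)) = (-0.346090) + (-0.341995) + (-0.248058) + (-0.222977) + (-0.269660) + (-0.300578) = -1.729358
H' = -(-1.729358) = 1.729358 ≈ 1.7294

1.7294


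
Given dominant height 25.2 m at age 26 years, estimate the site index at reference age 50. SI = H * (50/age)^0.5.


50/26 = 1.92308
(1.92308)^0.5 = 1.38675
SI = 25.2 * 1.38675 = 34.9461 ≈ 34.9 m

34.9 m


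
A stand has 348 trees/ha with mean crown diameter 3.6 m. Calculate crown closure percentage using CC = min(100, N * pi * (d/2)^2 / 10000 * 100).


(d/2)^2 = (3.6/2)^2 = 1.8^2 = 3.24
Crown area = 3.141593 * 3.24 = 10.1788 m^2
N * area / 10000 * 100 = 348 * 10.1788 / 10000 * 100 = 35.4222
CC = min(100, 35.4222) = 35.4222 ≈ 35.4%

35.4%


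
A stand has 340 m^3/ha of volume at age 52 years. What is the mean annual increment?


MAI = 340 / 52 = 6.5385 ≈ 6.54 m^3/ha/yr

6.54 m^3/ha/yr


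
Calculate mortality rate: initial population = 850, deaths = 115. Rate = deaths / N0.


Mortality rate = 115 / 850 = 0.135294 ≈ 0.1353

0.1353


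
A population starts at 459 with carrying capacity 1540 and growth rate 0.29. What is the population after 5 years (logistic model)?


(K - N0)/N0 = (1540 - 459)/459 = 1081/459 = 2.35512
r*t = 0.29 * 5 = 1.45; exp(-1.45) = 0.234570
2.35512 * 0.234570 = 0.552440
1 + 0.552440 = 1.55244
N = 1540 / 1.55244 = 991.987 ≈ 992

992


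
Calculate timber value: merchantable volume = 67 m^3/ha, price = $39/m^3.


Value = 67 * 39 = $2613/ha

$2613/ha


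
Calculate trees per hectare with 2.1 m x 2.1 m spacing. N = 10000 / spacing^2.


N = 10000 / 2.1^2 = 10000 / 4.41 = 2267.57 ≈ 2268 trees/ha

2268 trees/ha


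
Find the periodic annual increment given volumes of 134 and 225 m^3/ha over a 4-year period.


PAI = (V2 - V1) / period = (225 - 134) / 4 = 91 / 4 = 22.75 m^3/ha/yr

22.75 m^3/ha/yr


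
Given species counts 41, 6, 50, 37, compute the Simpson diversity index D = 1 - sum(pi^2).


Total N = 41 + 6 + 50 + 37 = 134
Per-species terms:
  p = 41/134 = 0.305970; p^2 = 0.305970^2 = 0.093618
  p = 6/134 = 0.044776; p^2 = 0.044776^2 = 0.002005
  p = 50/134 = 0.373134; p^2 = 0.373134^2 = 0.139229
  p = 37/134 = 0.276119; p^2 = 0.276119^2 = 0.076242
sum(p^2) = 0.093618 + 0.002005 + 0.139229 + 0.076242 = 0.311094
D = 1 - 0.311094 = 0.688906 ≈ 0.6889

0.6889


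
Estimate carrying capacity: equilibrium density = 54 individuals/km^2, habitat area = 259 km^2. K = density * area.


K = 54 * 259 = 13986 individuals

13986 individuals


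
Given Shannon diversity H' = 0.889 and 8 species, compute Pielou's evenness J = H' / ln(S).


ln(8) = 2.07944
J = H' / ln(S) = 0.889 / 2.07944 = 0.427519 ≈ 0.4275

0.4275


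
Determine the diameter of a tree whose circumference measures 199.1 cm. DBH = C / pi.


DBH = C / pi = 199.1 / 3.141593 = 63.3755 ≈ 63.38 cm

63.38 cm


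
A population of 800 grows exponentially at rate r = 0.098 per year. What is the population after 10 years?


r*t = 0.098 * 10 = 0.98
exp(0.98) = 2.66446
N = 800 * 2.66446 = 2131.57 ≈ 2132

2132


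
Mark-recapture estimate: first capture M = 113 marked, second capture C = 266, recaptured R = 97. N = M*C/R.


N = M * C / R = 113 * 266 / 97 = 30058 / 97 = 309.88 ≈ 310

310 individuals


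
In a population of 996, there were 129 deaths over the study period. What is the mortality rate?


Mortality rate = 129 / 996 = 0.129518 ≈ 0.1295

0.1295


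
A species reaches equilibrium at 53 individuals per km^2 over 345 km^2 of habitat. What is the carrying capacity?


K = 53 * 345 = 18285 individuals

18285 individuals


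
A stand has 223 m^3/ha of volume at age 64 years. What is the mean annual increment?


MAI = 223 / 64 = 3.4844 ≈ 3.48 m^3/ha/yr

3.48 m^3/ha/yr


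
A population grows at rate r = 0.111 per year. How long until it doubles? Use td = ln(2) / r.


td = ln(2) / 0.111 = 0.693147 / 0.111 = 6.24457 ≈ 6.2 years

6.2 years


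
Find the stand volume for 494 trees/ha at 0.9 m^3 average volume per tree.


V_stand = 494 * 0.9 = 444.6 m^3/ha

444.6 m^3/ha


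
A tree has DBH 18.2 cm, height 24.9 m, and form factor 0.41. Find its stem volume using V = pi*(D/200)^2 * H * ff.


(D/200)^2 = (18.2/200)^2 = 0.091^2 = 0.008281
BA = 3.141593 * 0.008281 = 0.0260155 m^2
V = 0.0260155 * 24.9 * 0.41 = 0.265592 ≈ 0.266 m^3

0.266 m^3


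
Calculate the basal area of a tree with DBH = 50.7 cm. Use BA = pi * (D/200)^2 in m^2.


D/200 = 50.7/200 = 0.2535 m
(D/200)^2 = 0.2535^2 = 0.06426225
BA = 3.141593 * 0.06426225 = 0.201886 ≈ 0.2019 m^2

0.2019 m^2


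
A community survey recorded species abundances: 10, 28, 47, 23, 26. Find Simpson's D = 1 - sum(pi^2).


Total N = 10 + 28 + 47 + 23 + 26 = 134
Per-species terms:
  p = 10/134 = 0.074627; p^2 = 0.074627^2 = 0.005569
  p = 28/134 = 0.208955; p^2 = 0.208955^2 = 0.043662
  p = 47/134 = 0.350746; p^2 = 0.350746^2 = 0.123023
  p = 23/134 = 0.171642; p^2 = 0.171642^2 = 0.029461
  p = 26/134 = 0.194030; p^2 = 0.194030^2 = 0.037648
sum(p^2) = 0.005569 + 0.043662 + 0.123023 + 0.029461 + 0.037648 = 0.239363
D = 1 - 0.239363 = 0.760637 ≈ 0.7606

0.7606


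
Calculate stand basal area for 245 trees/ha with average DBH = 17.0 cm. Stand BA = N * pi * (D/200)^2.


(D/200)^2 = (17.0/200)^2 = 0.085^2 = 0.007225
Individual BA = 3.141593 * 0.007225 = 0.0226980 m^2
Stand BA = 245 * 0.0226980 = 5.56101 ≈ 5.56 m^2/ha

5.56 m^2/ha


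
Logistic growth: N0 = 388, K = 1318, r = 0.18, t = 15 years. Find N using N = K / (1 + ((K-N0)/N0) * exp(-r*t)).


(K - N0)/N0 = (1318 - 388)/388 = 930/388 = 2.39691
r*t = 0.18 * 15 = 2.7; exp(-2.7) = 0.0672055
2.39691 * 0.0672055 = 0.161086
1 + 0.161086 = 1.16109
N = 1318 / 1.16109 = 1135.14 ≈ 1135

1135


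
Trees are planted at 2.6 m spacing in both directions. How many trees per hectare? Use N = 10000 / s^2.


N = 10000 / 2.6^2 = 10000 / 6.76 = 1479.29 ≈ 1479 trees/ha

1479 trees/ha


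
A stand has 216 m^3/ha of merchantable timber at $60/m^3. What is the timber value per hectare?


Value = 216 * 60 = $12960/ha

$12960/ha


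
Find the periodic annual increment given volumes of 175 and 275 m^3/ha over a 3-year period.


PAI = (V2 - V1) / period = (275 - 175) / 3 = 100 / 3 = 33.3333 ≈ 33.33 m^3/ha/yr

33.33 m^3/ha/yr


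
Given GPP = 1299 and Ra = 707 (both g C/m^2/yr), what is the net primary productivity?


NPP = GPP - Ra = 1299 - 707 = 592 g C/m^2/yr

592 g C/m^2/yr


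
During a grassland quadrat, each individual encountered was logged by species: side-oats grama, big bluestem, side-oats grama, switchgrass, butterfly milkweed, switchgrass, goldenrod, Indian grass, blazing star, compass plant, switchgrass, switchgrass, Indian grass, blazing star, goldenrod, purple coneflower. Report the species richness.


Total individuals logged = 16
Distinct species (count of individuals): side-oats grama (2), big bluestem (1), switchgrass (4), butterfly milkweed (1), goldenrod (2), Indian grass (2), blazing star (2), compass plant (1), purple coneflower (1)
Species richness = number of distinct species = 9

9


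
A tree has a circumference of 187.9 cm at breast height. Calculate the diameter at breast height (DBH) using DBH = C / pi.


DBH = C / pi = 187.9 / 3.141593 = 59.8104 ≈ 59.81 cm

59.81 cm


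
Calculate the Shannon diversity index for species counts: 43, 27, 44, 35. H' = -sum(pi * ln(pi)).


Total N = 43 + 27 + 44 + 35 = 149
Per-species terms:
  p = 43/149 = 0.288591; ln(p) = -1.242745; p*ln(p) = 0.288591 * (-1.242745) = -0.358645
  p = 27/149 = 0.181208; ln(p) = -1.708110; p*ln(p) = 0.181208 * (-1.708110) = -0.309523
  p = 44/149 = 0.295302; ln(p) = -1.219757; p*ln(p) = 0.295302 * (-1.219757) = -0.360197
  p = 35/149 = 0.234899; ln(p) = -1.448600; p*ln(p) = 0.234899 * (-1.448600) = -0.340275
sum(p*ln(p)) = (-0.358645) + (-0.309523) + (-0.360197) + (-0.340275) = -1.368640
H' = -(-1.368640) = 1.368640 ≈ 1.3686

1.3686


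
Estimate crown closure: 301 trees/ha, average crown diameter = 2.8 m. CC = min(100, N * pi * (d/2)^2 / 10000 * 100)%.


(d/2)^2 = (2.8/2)^2 = 1.4^2 = 1.96
Crown area = 3.141593 * 1.96 = 6.15752 m^2
N * area / 10000 * 100 = 301 * 6.15752 / 10000 * 100 = 18.5341
CC = min(100, 18.5341) = 18.5341 ≈ 18.5%

18.5%


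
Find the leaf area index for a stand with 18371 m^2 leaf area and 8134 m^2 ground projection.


LAI = 18371 / 8134 = 2.2585 ≈ 2.26

2.26


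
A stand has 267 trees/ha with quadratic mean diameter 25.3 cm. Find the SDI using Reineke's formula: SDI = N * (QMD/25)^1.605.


QMD/25 = 25.3/25 = 1.012
(1.012)^1.605 = exp(1.605 * ln(1.012)) = exp(1.605 * 0.0119286) = exp(0.0191454) = 1.01933
SDI = 267 * 1.01933 = 272.161 ≈ 272

272


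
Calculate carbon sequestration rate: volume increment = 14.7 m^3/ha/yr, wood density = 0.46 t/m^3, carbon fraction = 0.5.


C = 14.7 * 0.46 * 0.5 = 3.381 ≈ 3.38 t C/ha/yr

3.38 t C/ha/yr


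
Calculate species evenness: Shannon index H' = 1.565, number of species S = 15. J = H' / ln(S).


ln(15) = 2.70805
J = H' / ln(S) = 1.565 / 2.70805 = 0.577907 ≈ 0.5779

0.5779


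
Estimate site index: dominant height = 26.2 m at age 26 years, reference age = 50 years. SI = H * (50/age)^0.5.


50/26 = 1.92308
(1.92308)^0.5 = 1.38675
SI = 26.2 * 1.38675 = 36.3329 ≈ 36.3 m

36.3 m


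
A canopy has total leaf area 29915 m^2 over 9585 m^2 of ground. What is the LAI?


LAI = 29915 / 9585 = 3.1210 ≈ 3.12

3.12


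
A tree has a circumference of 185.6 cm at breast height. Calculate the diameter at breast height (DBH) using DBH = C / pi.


DBH = C / pi = 185.6 / 3.141593 = 59.0783 ≈ 59.08 cm

59.08 cm


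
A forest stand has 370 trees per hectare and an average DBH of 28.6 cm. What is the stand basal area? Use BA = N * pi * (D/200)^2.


(D/200)^2 = (28.6/200)^2 = 0.143^2 = 0.020449
Individual BA = 3.141593 * 0.020449 = 0.0642424 m^2
Stand BA = 370 * 0.0642424 = 23.7697 ≈ 23.77 m^2/ha

23.77 m^2/ha


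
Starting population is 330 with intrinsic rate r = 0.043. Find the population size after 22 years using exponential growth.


r*t = 0.043 * 22 = 0.946
exp(0.946) = 2.57539
N = 330 * 2.57539 = 849.879 ≈ 850

850


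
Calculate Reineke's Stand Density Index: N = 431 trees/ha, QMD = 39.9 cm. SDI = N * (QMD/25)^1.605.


QMD/25 = 39.9/25 = 1.596
(1.596)^1.605 = exp(1.605 * ln(1.596)) = exp(1.605 * 0.467500) = exp(0.750338) = 2.11772
SDI = 431 * 2.11772 = 912.737 ≈ 913

913


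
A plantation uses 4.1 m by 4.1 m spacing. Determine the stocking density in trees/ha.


N = 10000 / 4.1^2 = 10000 / 16.81 = 594.884 ≈ 595 trees/ha

595 trees/ha


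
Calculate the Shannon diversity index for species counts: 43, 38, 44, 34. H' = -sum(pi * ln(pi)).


Total N = 43 + 38 + 44 + 34 = 159
Per-species terms:
  p = 43/159 = 0.270440; ln(p) = -1.307705; p*ln(p) = 0.270440 * (-1.307705) = -0.353656
  p = 38/159 = 0.238994; ln(p) = -1.431317; p*ln(p) = 0.238994 * (-1.431317) = -0.342076
  p = 44/159 = 0.276730; ln(p) = -1.284713; p*ln(p) = 0.276730 * (-1.284713) = -0.355519
  p = 34/159 = 0.213836; ln(p) = -1.542546; p*ln(p) = 0.213836 * (-1.542546) = -0.329852
sum(p*ln(p)) = (-0.353656) + (-0.342076) + (-0.355519) + (-0.329852) = -1.381103
H' = -(-1.381103) = 1.381103 ≈ 1.3811

1.3811


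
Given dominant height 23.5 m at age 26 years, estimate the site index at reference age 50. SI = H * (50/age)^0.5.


50/26 = 1.92308
(1.92308)^0.5 = 1.38675
SI = 23.5 * 1.38675 = 32.5886 ≈ 32.6 m

32.6 m


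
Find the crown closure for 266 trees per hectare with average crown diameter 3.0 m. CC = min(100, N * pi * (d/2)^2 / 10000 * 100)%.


(d/2)^2 = (3.0/2)^2 = 1.5^2 = 2.25
Crown area = 3.141593 * 2.25 = 7.06858 m^2
N * area / 10000 * 100 = 266 * 7.06858 / 10000 * 100 = 18.8024
CC = min(100, 18.8024) = 18.8024 ≈ 18.8%

18.8%


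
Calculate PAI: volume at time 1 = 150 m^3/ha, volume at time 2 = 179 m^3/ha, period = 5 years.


PAI = (V2 - V1) / period = (179 - 150) / 5 = 29 / 5 = 5.80 m^3/ha/yr

5.80 m^3/ha/yr


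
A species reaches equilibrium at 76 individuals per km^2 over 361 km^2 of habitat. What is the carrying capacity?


K = 76 * 361 = 27436 individuals

27436 individuals


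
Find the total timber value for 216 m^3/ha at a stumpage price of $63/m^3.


Value = 216 * 63 = $13608/ha

$13608/ha


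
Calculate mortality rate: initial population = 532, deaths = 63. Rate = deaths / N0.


Mortality rate = 63 / 532 = 0.118421 ≈ 0.1184

0.1184


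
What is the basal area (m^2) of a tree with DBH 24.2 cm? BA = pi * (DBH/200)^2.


D/200 = 24.2/200 = 0.121 m
(D/200)^2 = 0.121^2 = 0.014641
BA = 3.141593 * 0.014641 = 0.0459961 ≈ 0.0460 m^2

0.0460 m^2


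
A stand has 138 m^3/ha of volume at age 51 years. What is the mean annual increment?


MAI = 138 / 51 = 2.7059 ≈ 2.71 m^3/ha/yr

2.71 m^3/ha/yr


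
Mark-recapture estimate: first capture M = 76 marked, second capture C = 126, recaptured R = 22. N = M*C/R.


N = M * C / R = 76 * 126 / 22 = 9576 / 22 = 435.27 ≈ 435

435 individuals


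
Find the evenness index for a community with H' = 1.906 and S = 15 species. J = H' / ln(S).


ln(15) = 2.70805
J = H' / ln(S) = 1.906 / 2.70805 = 0.703827 ≈ 0.7038

0.7038


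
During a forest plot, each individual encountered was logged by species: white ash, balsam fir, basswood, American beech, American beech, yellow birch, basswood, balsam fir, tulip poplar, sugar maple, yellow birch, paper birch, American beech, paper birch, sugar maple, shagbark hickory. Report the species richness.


Total individuals logged = 16
Distinct species (count of individuals): white ash (1), balsam fir (2), basswood (2), American beech (3), yellow birch (2), tulip poplar (1), sugar maple (2), paper birch (2), shagbark hickory (1)
Species richness = number of distinct species = 9

9


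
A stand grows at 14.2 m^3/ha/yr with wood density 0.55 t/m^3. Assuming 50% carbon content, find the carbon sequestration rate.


C = 14.2 * 0.55 * 0.5 = 3.905 ≈ 3.91 t C/ha/yr

3.91 t C/ha/yr


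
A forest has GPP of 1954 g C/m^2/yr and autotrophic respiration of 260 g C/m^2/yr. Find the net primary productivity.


NPP = GPP - Ra = 1954 - 260 = 1694 g C/m^2/yr

1694 g C/m^2/yr


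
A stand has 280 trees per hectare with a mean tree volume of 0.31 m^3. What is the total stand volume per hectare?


V_stand = 280 * 0.31 = 86.8 m^3/ha

86.8 m^3/ha


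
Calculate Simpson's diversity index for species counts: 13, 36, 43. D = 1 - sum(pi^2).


Total N = 13 + 36 + 43 = 92
Per-species terms:
  p = 13/92 = 0.141304; p^2 = 0.141304^2 = 0.019967
  p = 36/92 = 0.391304; p^2 = 0.391304^2 = 0.153119
  p = 43/92 = 0.467391; p^2 = 0.467391^2 = 0.218454
sum(p^2) = 0.019967 + 0.153119 + 0.218454 = 0.391540
D = 1 - 0.391540 = 0.608460 ≈ 0.6085

0.6085


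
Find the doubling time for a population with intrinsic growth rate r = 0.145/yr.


td = ln(2) / 0.145 = 0.693147 / 0.145 = 4.78032 ≈ 4.8 years

4.8 years


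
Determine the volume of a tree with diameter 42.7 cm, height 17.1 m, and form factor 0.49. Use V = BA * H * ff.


(D/200)^2 = (42.7/200)^2 = 0.2135^2 = 0.04558225
BA = 3.141593 * 0.04558225 = 0.143201 m^2
V = 0.143201 * 17.1 * 0.49 = 1.19988 ≈ 1.200 m^3

1.200 m^3


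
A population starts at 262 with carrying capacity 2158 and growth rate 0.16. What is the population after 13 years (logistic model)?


(K - N0)/N0 = (2158 - 262)/262 = 1896/262 = 7.23664
r*t = 0.16 * 13 = 2.08; exp(-2.08) = 0.124930
7.23664 * 0.124930 = 0.904073
1 + 0.904073 = 1.90407
N = 2158 / 1.90407 = 1133.36 ≈ 1133

1133


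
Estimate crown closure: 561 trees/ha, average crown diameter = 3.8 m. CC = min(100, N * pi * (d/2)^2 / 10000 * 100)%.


(d/2)^2 = (3.8/2)^2 = 1.9^2 = 3.61
Crown area = 3.141593 * 3.61 = 11.3412 m^2
N * area / 10000 * 100 = 561 * 11.3412 / 10000 * 100 = 63.6241
CC = min(100, 63.6241) = 63.6241 ≈ 63.6%

63.6%


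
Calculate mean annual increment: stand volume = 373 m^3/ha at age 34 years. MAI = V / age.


MAI = 373 / 34 = 10.9706 ≈ 10.97 m^3/ha/yr

10.97 m^3/ha/yr


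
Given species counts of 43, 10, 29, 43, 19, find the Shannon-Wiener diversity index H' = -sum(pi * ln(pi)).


Total N = 43 + 10 + 29 + 43 + 19 = 144
Per-species terms:
  p = 43/144 = 0.298611; ln(p) = -1.208614; p*ln(p) = 0.298611 * (-1.208614) = -0.360905
  p = 10/144 = 0.069444; ln(p) = -2.667235; p*ln(p) = 0.069444 * (-2.667235) = -0.185223
  p = 29/144 = 0.201389; ln(p) = -1.602517; p*ln(p) = 0.201389 * (-1.602517) = -0.322729
  p = 43/144 = 0.298611; ln(p) = -1.208614; p*ln(p) = 0.298611 * (-1.208614) = -0.360905
  p = 19/144 = 0.131944; ln(p) = -2.025378; p*ln(p) = 0.131944 * (-2.025378) = -0.267236
sum(p*ln(p)) = (-0.360905) + (-0.185223) + (-0.322729) + (-0.360905) + (-0.267236) = -1.496998
H' = -(-1.496998) = 1.496998 ≈ 1.4970

1.4970


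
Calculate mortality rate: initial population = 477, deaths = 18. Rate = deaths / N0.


Mortality rate = 18 / 477 = 0.037736 ≈ 0.0377

0.0377


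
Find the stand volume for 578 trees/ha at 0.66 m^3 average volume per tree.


V_stand = 578 * 0.66 = 381.48 ≈ 381.5 m^3/ha

381.5 m^3/ha


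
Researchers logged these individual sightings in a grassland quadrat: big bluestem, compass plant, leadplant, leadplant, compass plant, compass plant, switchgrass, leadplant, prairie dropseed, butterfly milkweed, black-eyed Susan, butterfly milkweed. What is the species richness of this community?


Total individuals logged = 12
Distinct species (count of individuals): big bluestem (1), compass plant (3), leadplant (3), switchgrass (1), prairie dropseed (1), butterfly milkweed (2), black-eyed Susan (1)
Species richness = number of distinct species = 7

7


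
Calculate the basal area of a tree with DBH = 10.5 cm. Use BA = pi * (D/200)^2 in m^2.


D/200 = 10.5/200 = 0.0525 m
(D/200)^2 = 0.0525^2 = 0.00275625
BA = 3.141593 * 0.00275625 = 0.00865902 ≈ 0.0087 m^2

0.0087 m^2


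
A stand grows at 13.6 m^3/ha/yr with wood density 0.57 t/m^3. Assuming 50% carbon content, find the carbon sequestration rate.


C = 13.6 * 0.57 * 0.5 = 3.876 ≈ 3.88 t C/ha/yr

3.88 t C/ha/yr


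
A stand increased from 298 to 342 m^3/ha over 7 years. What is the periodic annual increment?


PAI = (V2 - V1) / period = (342 - 298) / 7 = 44 / 7 = 6.2857 ≈ 6.29 m^3/ha/yr

6.29 m^3/ha/yr


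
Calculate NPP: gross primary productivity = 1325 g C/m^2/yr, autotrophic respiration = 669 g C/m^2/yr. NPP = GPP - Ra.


NPP = GPP - Ra = 1325 - 669 = 656 g C/m^2/yr

656 g C/m^2/yr


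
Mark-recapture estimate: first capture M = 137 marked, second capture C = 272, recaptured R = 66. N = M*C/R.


N = M * C / R = 137 * 272 / 66 = 37264 / 66 = 564.61 ≈ 565

565 individuals


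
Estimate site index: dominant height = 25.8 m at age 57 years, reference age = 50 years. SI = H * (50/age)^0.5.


50/57 = 0.877193
(0.877193)^0.5 = 0.936586
SI = 25.8 * 0.936586 = 24.1639 ≈ 24.2 m

24.2 m


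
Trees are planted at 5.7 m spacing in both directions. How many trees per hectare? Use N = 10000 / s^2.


N = 10000 / 5.7^2 = 10000 / 32.49 = 307.787 ≈ 308 trees/ha

308 trees/ha


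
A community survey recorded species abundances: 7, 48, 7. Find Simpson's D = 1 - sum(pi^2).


Total N = 7 + 48 + 7 = 62
Per-species terms:
  p = 7/62 = 0.112903; p^2 = 0.112903^2 = 0.012747
  p = 48/62 = 0.774194; p^2 = 0.774194^2 = 0.599376
  p = 7/62 = 0.112903; p^2 = 0.112903^2 = 0.012747
sum(p^2) = 0.012747 + 0.599376 + 0.012747 = 0.624870
D = 1 - 0.624870 = 0.375130 ≈ 0.3751

0.3751


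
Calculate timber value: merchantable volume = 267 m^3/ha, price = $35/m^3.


Value = 267 * 35 = $9345/ha

$9345/ha


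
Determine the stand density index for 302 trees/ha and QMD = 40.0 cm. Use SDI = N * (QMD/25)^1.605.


QMD/25 = 40.0/25 = 1.6
(1.6)^1.605 = exp(1.605 * ln(1.6)) = exp(1.605 * 0.470004) = exp(0.754356) = 2.12624
SDI = 302 * 2.12624 = 642.124 ≈ 642

642


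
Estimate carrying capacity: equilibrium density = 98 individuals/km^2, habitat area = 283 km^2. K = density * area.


K = 98 * 283 = 27734 individuals

27734 individuals


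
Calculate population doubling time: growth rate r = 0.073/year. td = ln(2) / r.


td = ln(2) / 0.073 = 0.693147 / 0.073 = 9.49516 ≈ 9.5 years

9.5 years


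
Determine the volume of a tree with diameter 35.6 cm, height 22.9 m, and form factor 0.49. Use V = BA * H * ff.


(D/200)^2 = (35.6/200)^2 = 0.178^2 = 0.031684
BA = 3.141593 * 0.031684 = 0.0995382 m^2
V = 0.0995382 * 22.9 * 0.49 = 1.11692 ≈ 1.117 m^3

1.117 m^3


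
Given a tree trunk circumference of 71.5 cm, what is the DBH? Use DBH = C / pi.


DBH = C / pi = 71.5 / 3.141593 = 22.7592 ≈ 22.76 cm

22.76 cm


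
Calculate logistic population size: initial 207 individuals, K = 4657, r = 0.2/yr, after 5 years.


(K - N0)/N0 = (4657 - 207)/207 = 4450/207 = 21.4976
r*t = 0.2 * 5 = 1; exp(-1) = 0.367879
21.4976 * 0.367879 = 7.90852
1 + 7.90852 = 8.90852
N = 4657 / 8.90852 = 522.758 ≈ 523

523


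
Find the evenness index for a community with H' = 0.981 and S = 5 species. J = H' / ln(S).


ln(5) = 1.60944
J = H' / ln(S) = 0.981 / 1.60944 = 0.609529 ≈ 0.6095

0.6095


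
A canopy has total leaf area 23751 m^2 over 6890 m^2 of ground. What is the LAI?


LAI = 23751 / 6890 = 3.4472 ≈ 3.45

3.45


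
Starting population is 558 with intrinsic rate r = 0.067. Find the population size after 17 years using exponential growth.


r*t = 0.067 * 17 = 1.139
exp(1.139) = 3.12364
N = 558 * 3.12364 = 1742.99 ≈ 1743

1743


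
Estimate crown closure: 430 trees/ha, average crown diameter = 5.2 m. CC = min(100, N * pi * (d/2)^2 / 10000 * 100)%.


(d/2)^2 = (5.2/2)^2 = 2.6^2 = 6.76
Crown area = 3.141593 * 6.76 = 21.2372 m^2
N * area / 10000 * 100 = 430 * 21.2372 / 10000 * 100 = 91.3200
CC = min(100, 91.3200) = 91.3200 ≈ 91.3%

91.3%


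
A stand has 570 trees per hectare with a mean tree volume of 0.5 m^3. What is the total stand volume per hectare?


V_stand = 570 * 0.5 = 285.0 m^3/ha

285.0 m^3/ha


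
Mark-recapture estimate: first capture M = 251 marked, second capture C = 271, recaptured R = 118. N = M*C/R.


N = M * C / R = 251 * 271 / 118 = 68021 / 118 = 576.45 ≈ 576

576 individuals


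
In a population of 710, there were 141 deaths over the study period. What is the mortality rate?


Mortality rate = 141 / 710 = 0.198592 ≈ 0.1986

0.1986


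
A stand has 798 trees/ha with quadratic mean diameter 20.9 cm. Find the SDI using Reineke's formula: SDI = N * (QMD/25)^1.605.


QMD/25 = 20.9/25 = 0.836
(0.836)^1.605 = exp(1.605 * ln(0.836)) = exp(1.605 * (-0.179127)) = exp(-0.287499) = 0.750137
SDI = 798 * 0.750137 = 598.609 ≈ 599

599


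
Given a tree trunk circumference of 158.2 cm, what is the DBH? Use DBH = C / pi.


DBH = C / pi = 158.2 / 3.141593 = 50.3566 ≈ 50.36 cm

50.36 cm


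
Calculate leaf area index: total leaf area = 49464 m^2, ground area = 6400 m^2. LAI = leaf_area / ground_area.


LAI = 49464 / 6400 = 7.7288 ≈ 7.73

7.73


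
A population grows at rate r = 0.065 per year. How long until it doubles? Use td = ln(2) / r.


td = ln(2) / 0.065 = 0.693147 / 0.065 = 10.6638 ≈ 10.7 years

10.7 years


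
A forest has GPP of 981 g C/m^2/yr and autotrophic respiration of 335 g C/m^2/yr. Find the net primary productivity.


NPP = GPP - Ra = 981 - 335 = 646 g C/m^2/yr

646 g C/m^2/yr


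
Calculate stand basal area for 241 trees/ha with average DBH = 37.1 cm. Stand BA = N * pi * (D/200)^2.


(D/200)^2 = (37.1/200)^2 = 0.1855^2 = 0.03441025
Individual BA = 3.141593 * 0.03441025 = 0.108103 m^2
Stand BA = 241 * 0.108103 = 26.0528 ≈ 26.05 m^2/ha

26.05 m^2/ha


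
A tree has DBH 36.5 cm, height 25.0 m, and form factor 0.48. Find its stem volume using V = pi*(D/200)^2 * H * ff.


(D/200)^2 = (36.5/200)^2 = 0.1825^2 = 0.03330625
BA = 3.141593 * 0.03330625 = 0.104635 m^2
V = 0.104635 * 25.0 * 0.48 = 1.25562 ≈ 1.256 m^3

1.256 m^3


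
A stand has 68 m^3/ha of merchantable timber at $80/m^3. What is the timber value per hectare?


Value = 68 * 80 = $5440/ha

$5440/ha


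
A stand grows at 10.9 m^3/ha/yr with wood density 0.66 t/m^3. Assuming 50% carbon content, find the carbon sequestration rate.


C = 10.9 * 0.66 * 0.5 = 3.597 ≈ 3.60 t C/ha/yr

3.60 t C/ha/yr


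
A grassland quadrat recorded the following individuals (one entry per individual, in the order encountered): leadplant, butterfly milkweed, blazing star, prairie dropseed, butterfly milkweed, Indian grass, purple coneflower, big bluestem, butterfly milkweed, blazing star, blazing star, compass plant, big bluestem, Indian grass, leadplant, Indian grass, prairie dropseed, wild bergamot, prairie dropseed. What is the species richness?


Total individuals logged = 19
Distinct species (count of individuals): leadplant (2), butterfly milkweed (3), blazing star (3), prairie dropseed (3), Indian grass (3), purple coneflower (1), big bluestem (2), compass plant (1), wild bergamot (1)
Species richness = number of distinct species = 9

9


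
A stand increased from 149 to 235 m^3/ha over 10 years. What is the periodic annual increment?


PAI = (V2 - V1) / period = (235 - 149) / 10 = 86 / 10 = 8.60 m^3/ha/yr

8.60 m^3/ha/yr


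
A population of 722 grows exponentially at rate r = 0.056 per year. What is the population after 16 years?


r*t = 0.056 * 16 = 0.896
exp(0.896) = 2.44978
N = 722 * 2.44978 = 1768.74 ≈ 1769

1769


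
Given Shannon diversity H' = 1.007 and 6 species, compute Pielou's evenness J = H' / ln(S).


ln(6) = 1.79176
J = H' / ln(S) = 1.007 / 1.79176 = 0.562017 ≈ 0.5620

0.5620


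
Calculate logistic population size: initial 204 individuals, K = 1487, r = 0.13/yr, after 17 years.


(K - N0)/N0 = (1487 - 204)/204 = 1283/204 = 6.28922
r*t = 0.13 * 17 = 2.21; exp(-2.21) = 0.109701
6.28922 * 0.109701 = 0.689934
1 + 0.689934 = 1.68993
N = 1487 / 1.68993 = 879.918 ≈ 880

880


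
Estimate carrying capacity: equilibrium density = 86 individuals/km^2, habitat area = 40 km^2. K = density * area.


K = 86 * 40 = 3440 individuals

3440 individuals


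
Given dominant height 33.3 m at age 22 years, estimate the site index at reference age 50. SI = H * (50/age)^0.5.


50/22 = 2.27273
(2.27273)^0.5 = 1.50756
SI = 33.3 * 1.50756 = 50.2017 ≈ 50.2 m

50.2 m


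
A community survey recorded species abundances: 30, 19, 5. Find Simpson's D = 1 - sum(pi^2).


Total N = 30 + 19 + 5 = 54
Per-species terms:
  p = 30/54 = 0.555556; p^2 = 0.555556^2 = 0.308642
  p = 19/54 = 0.351852; p^2 = 0.351852^2 = 0.123800
  p = 5/54 = 0.092593; p^2 = 0.092593^2 = 0.008573
sum(p^2) = 0.308642 + 0.123800 + 0.008573 = 0.441015
D = 1 - 0.441015 = 0.558985 ≈ 0.5590

0.5590


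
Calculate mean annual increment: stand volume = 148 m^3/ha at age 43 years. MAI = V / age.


MAI = 148 / 43 = 3.4419 ≈ 3.44 m^3/ha/yr

3.44 m^3/ha/yr


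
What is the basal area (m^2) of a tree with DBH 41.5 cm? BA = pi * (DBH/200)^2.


D/200 = 41.5/200 = 0.2075 m
(D/200)^2 = 0.2075^2 = 0.04305625
BA = 3.141593 * 0.04305625 = 0.135265 ≈ 0.1353 m^2

0.1353 m^2


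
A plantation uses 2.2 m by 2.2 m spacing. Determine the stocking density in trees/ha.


N = 10000 / 2.2^2 = 10000 / 4.84 = 2066.12 ≈ 2066 trees/ha

2066 trees/ha


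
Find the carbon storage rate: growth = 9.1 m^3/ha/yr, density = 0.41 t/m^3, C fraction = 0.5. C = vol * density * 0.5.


C = 9.1 * 0.41 * 0.5 = 1.8655 ≈ 1.87 t C/ha/yr

1.87 t C/ha/yr


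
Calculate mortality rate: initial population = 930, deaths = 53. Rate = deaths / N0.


Mortality rate = 53 / 930 = 0.056989 ≈ 0.0570

0.0570


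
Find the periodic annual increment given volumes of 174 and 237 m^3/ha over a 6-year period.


PAI = (V2 - V1) / period = (237 - 174) / 6 = 63 / 6 = 10.50 m^3/ha/yr

10.50 m^3/ha/yr


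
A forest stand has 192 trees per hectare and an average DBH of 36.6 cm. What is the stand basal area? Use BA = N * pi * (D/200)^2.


(D/200)^2 = (36.6/200)^2 = 0.183^2 = 0.033489
Individual BA = 3.141593 * 0.033489 = 0.105209 m^2
Stand BA = 192 * 0.105209 = 20.2001 ≈ 20.20 m^2/ha

20.20 m^2/ha
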